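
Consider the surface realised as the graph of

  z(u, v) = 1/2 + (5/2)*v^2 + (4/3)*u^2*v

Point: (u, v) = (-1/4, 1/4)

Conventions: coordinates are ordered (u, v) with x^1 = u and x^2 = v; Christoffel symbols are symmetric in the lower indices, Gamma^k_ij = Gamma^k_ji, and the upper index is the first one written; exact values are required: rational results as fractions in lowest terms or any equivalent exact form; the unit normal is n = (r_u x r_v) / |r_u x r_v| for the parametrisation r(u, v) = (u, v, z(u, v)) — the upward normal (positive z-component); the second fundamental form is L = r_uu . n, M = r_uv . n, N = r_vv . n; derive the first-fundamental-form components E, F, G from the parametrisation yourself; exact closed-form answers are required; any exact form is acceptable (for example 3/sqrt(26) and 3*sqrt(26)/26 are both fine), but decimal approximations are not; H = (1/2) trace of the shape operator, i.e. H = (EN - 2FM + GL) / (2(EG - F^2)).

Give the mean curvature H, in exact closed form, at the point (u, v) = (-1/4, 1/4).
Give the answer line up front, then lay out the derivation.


Answer: H = 723*sqrt(101)/10201

z_u = -1/6, z_v = 4/3, z_uu = 2/3, z_uv = -2/3, z_vv = 5
E = 37/36, F = -2/9, G = 25/9; answer radicand W^2 = 101/36
unnormalised second-form numerators: l = 2/3, m = -2/3, n = 5; L = l/sqrt(101/36), and similarly M = m/sqrt(W^2), N = n/sqrt(W^2)
H = (E*n - 2*F*m + G*l) / (2*(EG - F^2)*sqrt(W^2)); E*n - 2*F*m + G*l = 241/36, EG - F^2 = 101/36, so H = (241/202)/sqrt(101/36)


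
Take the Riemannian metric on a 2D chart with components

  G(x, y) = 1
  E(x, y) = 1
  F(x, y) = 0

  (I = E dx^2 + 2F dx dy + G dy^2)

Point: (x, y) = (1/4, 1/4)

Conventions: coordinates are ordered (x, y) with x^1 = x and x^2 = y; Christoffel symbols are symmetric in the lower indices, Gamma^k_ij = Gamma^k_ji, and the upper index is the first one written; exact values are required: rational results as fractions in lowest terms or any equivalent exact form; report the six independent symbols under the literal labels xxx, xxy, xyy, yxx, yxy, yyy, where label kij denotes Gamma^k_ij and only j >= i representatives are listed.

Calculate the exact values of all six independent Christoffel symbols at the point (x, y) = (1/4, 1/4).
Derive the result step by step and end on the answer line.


E = 1, F = 0, G = 1 at the point
E_x = 0, E_y = 0, F_x = 0, F_y = 0, G_x = 0, G_y = 0
EG - F^2 = 1;  g^inv = (1) * [[1, 0], [0, 1]]
first-kind symbols [ij,l] = (1/2)(d_i g_jl + d_j g_il - d_l g_ij): [xx,x] = E_x/2 = 0, [xx,y] = F_x - E_y/2 = 0, [xy,x] = E_y/2 = 0, [xy,y] = G_x/2 = 0, [yy,x] = F_y - G_x/2 = 0, [yy,y] = G_y/2 = 0
Gamma^x_ij = (G*[ij,x] - F*[ij,y])/(EG - F^2), Gamma^y_ij = (E*[ij,y] - F*[ij,x])/(EG - F^2)

Answer: Gamma_xxx = 0, Gamma_xxy = 0, Gamma_xyy = 0, Gamma_yxx = 0, Gamma_yxy = 0, Gamma_yyy = 0


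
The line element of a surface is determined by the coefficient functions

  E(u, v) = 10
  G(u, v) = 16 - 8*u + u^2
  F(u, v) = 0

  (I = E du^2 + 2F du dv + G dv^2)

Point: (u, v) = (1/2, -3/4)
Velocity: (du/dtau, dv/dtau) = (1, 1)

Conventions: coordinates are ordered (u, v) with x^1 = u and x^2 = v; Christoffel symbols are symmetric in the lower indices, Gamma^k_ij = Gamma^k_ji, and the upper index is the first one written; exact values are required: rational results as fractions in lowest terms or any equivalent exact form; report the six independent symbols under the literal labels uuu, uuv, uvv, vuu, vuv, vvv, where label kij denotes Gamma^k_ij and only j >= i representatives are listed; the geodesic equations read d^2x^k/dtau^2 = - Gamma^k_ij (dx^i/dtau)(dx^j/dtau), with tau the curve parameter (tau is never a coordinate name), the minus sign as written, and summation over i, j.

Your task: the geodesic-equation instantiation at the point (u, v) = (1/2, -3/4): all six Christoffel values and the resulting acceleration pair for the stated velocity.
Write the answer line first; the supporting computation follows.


Answer: Gamma_uuu = 0, Gamma_uuv = 0, Gamma_uvv = 7/20, Gamma_vuu = 0, Gamma_vuv = -2/7, Gamma_vvv = 0; accelerations (d^2u/dtau^2, d^2v/dtau^2) = (-7/20, 4/7)

E = 10, F = 0, G = 49/4 at the point
E_u = 0, E_v = 0, F_u = 0, F_v = 0, G_u = -7, G_v = 0
EG - F^2 = 245/2;  g^inv = (2/245) * [[49/4, 0], [0, 10]]
first-kind symbols [ij,l] = (1/2)(d_i g_jl + d_j g_il - d_l g_ij): [uu,u] = E_u/2 = 0, [uu,v] = F_u - E_v/2 = 0, [uv,u] = E_v/2 = 0, [uv,v] = G_u/2 = -7/2, [vv,u] = F_v - G_u/2 = 7/2, [vv,v] = G_v/2 = 0
Gamma^u_ij = (G*[ij,u] - F*[ij,v])/(EG - F^2), Gamma^v_ij = (E*[ij,v] - F*[ij,u])/(EG - F^2)
Gamma_uuu = 0, Gamma_uuv = 0, Gamma_uvv = 7/20, Gamma_vuu = 0, Gamma_vuv = -2/7, Gamma_vvv = 0
d^2u/dtau^2 = -(Gamma_uuu*(1)^2 + 2*Gamma_uuv*(1)*(1) + Gamma_uvv*(1)^2) = -7/20
d^2v/dtau^2 = -(Gamma_vuu*(1)^2 + 2*Gamma_vuv*(1)*(1) + Gamma_vvv*(1)^2) = 4/7


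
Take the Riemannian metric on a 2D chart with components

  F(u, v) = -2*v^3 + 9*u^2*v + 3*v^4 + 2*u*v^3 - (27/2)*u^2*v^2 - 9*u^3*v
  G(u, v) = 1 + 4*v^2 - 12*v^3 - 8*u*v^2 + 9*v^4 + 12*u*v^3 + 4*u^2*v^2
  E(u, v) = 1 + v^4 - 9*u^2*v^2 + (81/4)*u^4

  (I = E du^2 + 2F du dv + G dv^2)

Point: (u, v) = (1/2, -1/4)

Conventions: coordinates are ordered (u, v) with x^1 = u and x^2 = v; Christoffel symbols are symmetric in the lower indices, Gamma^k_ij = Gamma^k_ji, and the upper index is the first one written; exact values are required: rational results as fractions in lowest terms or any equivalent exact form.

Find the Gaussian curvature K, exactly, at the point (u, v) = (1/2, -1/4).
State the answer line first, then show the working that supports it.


Answer: K = 16384/8019

E = 545/256, F = -119/256, G = 305/256, EG - F^2 = 297/128 at the point
E_u = 153/16, E_v = 17/16, F_u = -23/16, F_v = 39/16, G_u = -7/16, G_v = -35/16
E_vv = -15/4, F_uv = 75/8, G_uu = 1/2
Brioschi: K = (det M1 - det M2) / (EG - F^2)^2 with the standard first/second-derivative matrices M1, M2.
M1 = [[-E_vv/2 + F_uv - G_uu/2, E_u/2, F_u - E_v/2], [F_v - G_u/2, E, F], [G_v/2, F, G]] = [[11, 153/32, -63/32], [85/32, 545/256, -119/256], [-35/32, -119/256, 305/256]]; det M1 = 5463/512
M2 = [[0, E_v/2, G_u/2], [E_v/2, E, F], [G_u/2, F, G]] = [[0, 17/32, -7/32], [17/32, 545/256, -119/256], [-7/32, -119/256, 305/256]]; det M2 = -169/512
det M1 - det M2 = 11; K = 11 / (297/128)^2 = 16384/8019


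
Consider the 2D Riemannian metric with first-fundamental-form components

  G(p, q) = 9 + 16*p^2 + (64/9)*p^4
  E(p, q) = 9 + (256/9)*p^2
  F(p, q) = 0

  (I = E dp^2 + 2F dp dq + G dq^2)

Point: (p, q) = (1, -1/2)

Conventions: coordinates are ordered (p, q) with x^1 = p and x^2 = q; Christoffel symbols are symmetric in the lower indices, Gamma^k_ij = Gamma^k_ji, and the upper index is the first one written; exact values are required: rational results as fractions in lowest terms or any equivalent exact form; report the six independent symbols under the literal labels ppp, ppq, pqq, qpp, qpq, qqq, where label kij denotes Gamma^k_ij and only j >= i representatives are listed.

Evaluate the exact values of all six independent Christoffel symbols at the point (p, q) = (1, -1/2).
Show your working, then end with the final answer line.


E = 337/9, F = 0, G = 289/9 at the point
E_p = 512/9, E_q = 0, F_p = 0, F_q = 0, G_p = 544/9, G_q = 0
EG - F^2 = 97393/81;  g^inv = (81/97393) * [[289/9, 0], [0, 337/9]]
first-kind symbols [ij,l] = (1/2)(d_i g_jl + d_j g_il - d_l g_ij): [pp,p] = E_p/2 = 256/9, [pp,q] = F_p - E_q/2 = 0, [pq,p] = E_q/2 = 0, [pq,q] = G_p/2 = 272/9, [qq,p] = F_q - G_p/2 = -272/9, [qq,q] = G_q/2 = 0
Gamma^p_ij = (G*[ij,p] - F*[ij,q])/(EG - F^2), Gamma^q_ij = (E*[ij,q] - F*[ij,p])/(EG - F^2)

Answer: Gamma_ppp = 256/337, Gamma_ppq = 0, Gamma_pqq = -272/337, Gamma_qpp = 0, Gamma_qpq = 16/17, Gamma_qqq = 0


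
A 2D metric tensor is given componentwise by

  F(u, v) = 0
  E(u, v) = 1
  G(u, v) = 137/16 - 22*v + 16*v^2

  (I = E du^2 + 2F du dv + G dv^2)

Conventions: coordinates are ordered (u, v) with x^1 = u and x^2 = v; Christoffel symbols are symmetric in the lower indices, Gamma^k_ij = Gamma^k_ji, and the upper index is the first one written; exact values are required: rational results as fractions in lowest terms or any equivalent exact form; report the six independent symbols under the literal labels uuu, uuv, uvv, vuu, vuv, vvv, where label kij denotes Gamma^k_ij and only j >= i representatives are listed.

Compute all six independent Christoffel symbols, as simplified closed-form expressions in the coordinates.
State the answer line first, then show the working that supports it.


Answer: Gamma_uuu = 0, Gamma_uuv = 0, Gamma_uvv = 0, Gamma_vuu = 0, Gamma_vuv = 0, Gamma_vvv = (256*v - 176)/(256*v^2 - 352*v + 137)

E = 1; F = 0; G = 137/16 - 22*v + 16*v^2
Gamma^k_ij = (1/2) g^{kl} (d_i g_jl + d_j g_il - d_l g_ij), with g^inv = (1/(EG-F^2)) [[G, -F], [-F, E]]
first partials: E_u = 0, E_v = 0, F_u = 0, F_v = 0, G_u = 0, G_v = -22 + 32*v
D = EG - F^2 = 137/16 - 22*v + 16*v^2
expanded: Gamma^u_uu = (G E_u - 2F F_u + F E_v)/(2D), Gamma^u_uv = (G E_v - F G_u)/(2D), Gamma^u_vv = (2G F_v - G G_u - F G_v)/(2D), Gamma^v_uu = (2E F_u - E E_v - F E_u)/(2D), Gamma^v_uv = (E G_u - F E_v)/(2D), Gamma^v_vv = (E G_v - 2F F_v + F G_u)/(2D); substitute and cancel common factors


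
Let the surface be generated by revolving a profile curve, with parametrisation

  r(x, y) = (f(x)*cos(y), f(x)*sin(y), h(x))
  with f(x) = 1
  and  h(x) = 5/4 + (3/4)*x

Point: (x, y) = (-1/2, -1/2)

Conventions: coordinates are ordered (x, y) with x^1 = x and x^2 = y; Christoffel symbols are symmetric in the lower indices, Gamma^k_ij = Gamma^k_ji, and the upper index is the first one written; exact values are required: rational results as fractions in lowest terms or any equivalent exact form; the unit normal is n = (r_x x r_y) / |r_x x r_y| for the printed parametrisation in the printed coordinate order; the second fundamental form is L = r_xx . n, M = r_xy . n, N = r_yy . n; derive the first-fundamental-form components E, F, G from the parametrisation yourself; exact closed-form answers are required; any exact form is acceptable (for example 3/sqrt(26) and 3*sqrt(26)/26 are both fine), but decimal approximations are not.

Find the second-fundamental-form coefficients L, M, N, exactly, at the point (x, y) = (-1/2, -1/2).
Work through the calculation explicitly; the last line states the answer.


f = 1, f' = 0, f'' = 0, h' = 3/4, h'' = 0
E = 9/16, F = 0, G = 1; answer radicand W^2 = 9/16
unnormalised second-form numerators: l = 0, m = 0, n = 3/4; L = l/sqrt(9/16), and similarly M = m/sqrt(W^2), N = n/sqrt(W^2)

Answer: L = 0, M = 0, N = 1


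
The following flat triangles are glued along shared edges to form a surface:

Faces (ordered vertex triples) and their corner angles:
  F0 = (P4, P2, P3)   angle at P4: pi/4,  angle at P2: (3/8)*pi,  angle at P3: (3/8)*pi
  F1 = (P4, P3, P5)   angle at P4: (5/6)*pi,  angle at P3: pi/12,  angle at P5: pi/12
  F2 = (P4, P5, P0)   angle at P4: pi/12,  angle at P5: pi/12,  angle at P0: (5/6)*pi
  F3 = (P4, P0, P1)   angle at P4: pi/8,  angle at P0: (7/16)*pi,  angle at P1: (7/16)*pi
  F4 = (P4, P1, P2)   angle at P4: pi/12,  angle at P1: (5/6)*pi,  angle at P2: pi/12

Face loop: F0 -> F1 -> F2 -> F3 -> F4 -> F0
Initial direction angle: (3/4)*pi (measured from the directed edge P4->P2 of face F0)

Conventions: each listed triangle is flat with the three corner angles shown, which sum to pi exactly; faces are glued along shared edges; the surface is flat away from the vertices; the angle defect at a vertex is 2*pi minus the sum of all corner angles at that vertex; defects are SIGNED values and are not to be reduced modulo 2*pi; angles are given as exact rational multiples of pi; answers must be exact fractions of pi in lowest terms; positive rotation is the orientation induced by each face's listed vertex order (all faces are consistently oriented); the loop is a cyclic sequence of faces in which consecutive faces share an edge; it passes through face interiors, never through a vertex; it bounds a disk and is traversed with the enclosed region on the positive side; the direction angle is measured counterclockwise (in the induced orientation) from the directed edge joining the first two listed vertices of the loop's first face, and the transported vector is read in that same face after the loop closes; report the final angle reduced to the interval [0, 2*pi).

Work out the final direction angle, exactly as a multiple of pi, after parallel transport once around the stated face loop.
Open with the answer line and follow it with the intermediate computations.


Answer: final direction angle = (11/8)*pi

enclosed vertex P4: corner angles sum to (11/8)*pi, defect = 2*pi - (11/8)*pi = (5/8)*pi
the final direction is the initial angle plus the enclosed defects, taken mod 2*pi in the induced orientation
final angle = (3/4)*pi + (5/8)*pi = (11/8)*pi (mod 2*pi)


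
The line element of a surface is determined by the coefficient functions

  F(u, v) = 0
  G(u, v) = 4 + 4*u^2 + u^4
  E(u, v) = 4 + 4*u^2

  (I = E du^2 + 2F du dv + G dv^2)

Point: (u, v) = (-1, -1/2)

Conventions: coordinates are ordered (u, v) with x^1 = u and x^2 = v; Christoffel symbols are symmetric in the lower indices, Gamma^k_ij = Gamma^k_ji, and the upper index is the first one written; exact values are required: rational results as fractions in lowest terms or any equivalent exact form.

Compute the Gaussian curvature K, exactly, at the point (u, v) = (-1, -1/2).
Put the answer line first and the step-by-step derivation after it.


Answer: K = -1/24

E = 8, F = 0, G = 9, EG - F^2 = 72 at the point
E_u = -8, E_v = 0, F_u = 0, F_v = 0, G_u = -12, G_v = 0
E_vv = 0, F_uv = 0, G_uu = 20
Apply the Brioschi formula K = (det M1 - det M2)/(EG - F^2)^2 over the derivative matrices of E, F, G.
M1 = [[-E_vv/2 + F_uv - G_uu/2, E_u/2, F_u - E_v/2], [F_v - G_u/2, E, F], [G_v/2, F, G]] = [[-10, -4, 0], [6, 8, 0], [0, 0, 9]]; det M1 = -504
M2 = [[0, E_v/2, G_u/2], [E_v/2, E, F], [G_u/2, F, G]] = [[0, 0, -6], [0, 8, 0], [-6, 0, 9]]; det M2 = -288
det M1 - det M2 = -216; K = -216 / (72)^2 = -1/24


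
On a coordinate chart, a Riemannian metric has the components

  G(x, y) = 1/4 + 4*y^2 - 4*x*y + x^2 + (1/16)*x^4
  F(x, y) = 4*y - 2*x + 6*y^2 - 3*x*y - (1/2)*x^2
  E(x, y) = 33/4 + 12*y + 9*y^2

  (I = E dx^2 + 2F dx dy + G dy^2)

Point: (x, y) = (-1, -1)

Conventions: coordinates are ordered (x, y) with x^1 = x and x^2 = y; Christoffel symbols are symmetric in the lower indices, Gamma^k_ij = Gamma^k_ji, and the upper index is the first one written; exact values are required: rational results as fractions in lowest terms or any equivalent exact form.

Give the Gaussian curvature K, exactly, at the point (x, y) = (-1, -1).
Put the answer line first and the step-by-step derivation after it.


Answer: K = -26664/36125

E = 21/4, F = 1/2, G = 21/16, EG - F^2 = 425/64 at the point
E_x = 0, E_y = -6, F_x = 2, F_y = -5, G_x = 7/4, G_y = -4
E_yy = 18, F_xy = -3, G_xx = 11/4
Using the Brioschi determinant formula for K from the metric derivatives:
M1 = [[-E_yy/2 + F_xy - G_xx/2, E_x/2, F_x - E_y/2], [F_y - G_x/2, E, F], [G_y/2, F, G]] = [[-107/8, 0, 5], [-47/8, 21/4, 1/2], [-2, 1/2, 21/16]]; det M1 = -26115/512
M2 = [[0, E_y/2, G_x/2], [E_y/2, E, F], [G_x/2, F, G]] = [[0, -3, 7/8], [-3, 21/4, 1/2], [7/8, 1/2, 21/16]]; det M2 = -4725/256
det M1 - det M2 = -16665/512; K = -16665/512 / (425/64)^2 = -26664/36125


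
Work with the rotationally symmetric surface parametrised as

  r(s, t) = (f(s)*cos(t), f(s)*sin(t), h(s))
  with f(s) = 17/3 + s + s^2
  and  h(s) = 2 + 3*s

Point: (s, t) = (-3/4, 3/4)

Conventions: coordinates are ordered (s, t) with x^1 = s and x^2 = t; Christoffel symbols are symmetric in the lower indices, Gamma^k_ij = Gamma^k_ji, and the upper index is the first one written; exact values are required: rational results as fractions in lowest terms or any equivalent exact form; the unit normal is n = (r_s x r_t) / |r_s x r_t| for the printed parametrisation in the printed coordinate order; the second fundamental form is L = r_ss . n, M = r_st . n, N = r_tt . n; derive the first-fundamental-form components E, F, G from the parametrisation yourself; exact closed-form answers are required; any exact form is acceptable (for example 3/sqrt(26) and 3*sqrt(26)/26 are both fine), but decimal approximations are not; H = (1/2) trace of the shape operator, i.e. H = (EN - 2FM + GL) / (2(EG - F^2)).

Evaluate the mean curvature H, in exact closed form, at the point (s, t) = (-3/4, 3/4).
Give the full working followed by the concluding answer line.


f = 263/48, f' = -1/2, f'' = 2, h' = 3, h'' = 0
E = 37/4, F = 0, G = 69169/2304; answer radicand W^2 = 37/4
unnormalised second-form numerators: l = -6, m = 0, n = 263/16; L = l/sqrt(37/4), and similarly M = m/sqrt(W^2), N = n/sqrt(W^2)
H = (E*n - 2*F*m + G*l) / (2*(EG - F^2)*sqrt(W^2)); E*n - 2*F*m + G*l = -10783/384, EG - F^2 = 2559253/9216, so H = (-492/9731)/sqrt(37/4)

Answer: H = -984*sqrt(37)/360047


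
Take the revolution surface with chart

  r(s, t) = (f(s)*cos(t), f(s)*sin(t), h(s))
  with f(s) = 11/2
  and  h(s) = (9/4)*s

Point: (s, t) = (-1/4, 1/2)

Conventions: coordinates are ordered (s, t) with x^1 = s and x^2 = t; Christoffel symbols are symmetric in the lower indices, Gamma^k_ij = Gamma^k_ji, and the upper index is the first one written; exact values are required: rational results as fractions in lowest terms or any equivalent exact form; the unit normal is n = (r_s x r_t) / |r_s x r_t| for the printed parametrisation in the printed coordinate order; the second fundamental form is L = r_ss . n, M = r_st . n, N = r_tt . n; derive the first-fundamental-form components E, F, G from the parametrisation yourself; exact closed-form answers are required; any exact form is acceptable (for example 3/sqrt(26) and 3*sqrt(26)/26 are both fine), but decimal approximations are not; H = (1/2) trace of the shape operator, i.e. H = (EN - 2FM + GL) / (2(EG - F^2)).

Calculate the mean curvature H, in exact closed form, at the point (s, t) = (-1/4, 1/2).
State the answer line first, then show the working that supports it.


Answer: H = 1/11

f = 11/2, f' = 0, f'' = 0, h' = 9/4, h'' = 0
E = 81/16, F = 0, G = 121/4; answer radicand W^2 = 81/16
unnormalised second-form numerators: l = 0, m = 0, n = 99/8; L = l/sqrt(81/16), and similarly M = m/sqrt(W^2), N = n/sqrt(W^2)
H = (E*n - 2*F*m + G*l) / (2*(EG - F^2)*sqrt(W^2)); E*n - 2*F*m + G*l = 8019/128, EG - F^2 = 9801/64, so H = (9/44)/sqrt(81/16)


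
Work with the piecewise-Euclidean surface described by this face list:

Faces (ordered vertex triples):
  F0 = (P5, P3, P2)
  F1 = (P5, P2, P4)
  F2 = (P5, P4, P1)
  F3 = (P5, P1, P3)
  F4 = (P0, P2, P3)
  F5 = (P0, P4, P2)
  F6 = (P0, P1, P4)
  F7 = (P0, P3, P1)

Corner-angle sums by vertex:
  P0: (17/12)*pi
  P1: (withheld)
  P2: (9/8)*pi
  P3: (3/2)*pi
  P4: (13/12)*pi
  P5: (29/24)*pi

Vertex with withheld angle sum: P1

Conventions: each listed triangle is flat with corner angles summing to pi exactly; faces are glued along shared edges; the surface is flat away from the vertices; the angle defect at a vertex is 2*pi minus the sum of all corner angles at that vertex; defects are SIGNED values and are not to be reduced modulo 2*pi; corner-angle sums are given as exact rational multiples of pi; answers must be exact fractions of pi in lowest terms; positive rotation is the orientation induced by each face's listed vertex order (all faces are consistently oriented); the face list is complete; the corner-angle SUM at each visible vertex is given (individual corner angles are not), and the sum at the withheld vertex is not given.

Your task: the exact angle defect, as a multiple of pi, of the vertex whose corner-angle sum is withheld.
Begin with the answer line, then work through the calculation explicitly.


Answer: defect(P1) = pi/3

V = 6, E = 12, F = 8; chi = V - E + F = 2
Gauss-Bonnet: total defect = 2*pi*chi = 4*pi; visible defects sum to (11/3)*pi


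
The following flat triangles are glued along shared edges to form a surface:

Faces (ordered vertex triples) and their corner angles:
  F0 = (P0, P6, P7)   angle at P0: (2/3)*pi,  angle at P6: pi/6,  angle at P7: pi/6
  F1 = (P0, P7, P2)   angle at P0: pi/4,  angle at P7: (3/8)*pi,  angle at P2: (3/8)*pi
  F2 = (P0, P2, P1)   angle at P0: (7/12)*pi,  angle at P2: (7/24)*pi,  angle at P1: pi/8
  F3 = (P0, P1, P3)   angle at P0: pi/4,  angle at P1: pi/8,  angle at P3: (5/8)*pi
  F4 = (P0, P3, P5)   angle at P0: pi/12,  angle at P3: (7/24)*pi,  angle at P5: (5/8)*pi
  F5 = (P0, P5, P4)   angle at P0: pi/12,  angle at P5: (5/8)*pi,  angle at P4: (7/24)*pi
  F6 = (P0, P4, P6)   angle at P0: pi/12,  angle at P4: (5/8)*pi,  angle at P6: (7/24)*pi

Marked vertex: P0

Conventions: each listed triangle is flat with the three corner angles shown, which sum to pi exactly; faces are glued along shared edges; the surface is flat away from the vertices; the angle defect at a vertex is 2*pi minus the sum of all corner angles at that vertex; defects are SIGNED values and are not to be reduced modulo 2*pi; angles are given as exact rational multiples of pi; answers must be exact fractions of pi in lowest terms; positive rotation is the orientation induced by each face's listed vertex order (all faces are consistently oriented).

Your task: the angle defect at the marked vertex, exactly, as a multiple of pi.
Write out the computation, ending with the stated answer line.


Sum of corner angles at P0: 2*pi
defect = 2*pi - 2*pi

Answer: defect(P0) = 0


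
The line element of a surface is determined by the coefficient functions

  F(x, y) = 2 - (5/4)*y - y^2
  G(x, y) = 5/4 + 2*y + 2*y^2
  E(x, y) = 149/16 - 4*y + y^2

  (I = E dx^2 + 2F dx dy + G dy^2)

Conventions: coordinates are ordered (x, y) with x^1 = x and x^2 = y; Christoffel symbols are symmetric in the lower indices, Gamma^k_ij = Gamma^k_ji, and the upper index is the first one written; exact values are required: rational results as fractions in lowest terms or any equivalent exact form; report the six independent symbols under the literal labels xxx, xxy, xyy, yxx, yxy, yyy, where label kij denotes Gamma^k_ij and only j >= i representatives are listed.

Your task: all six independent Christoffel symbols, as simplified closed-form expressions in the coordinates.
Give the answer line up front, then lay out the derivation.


Answer: Gamma_xxx = (-64*y^3 + 48*y^2 + 288*y - 256)/(64*y^4 - 544*y^3 + 916*y^2 + 1192*y + 489), Gamma_xxy = (128*y^3 - 128*y^2 - 176*y - 160)/(64*y^4 - 544*y^3 + 916*y^2 + 1192*y + 489), Gamma_xyy = (-128*y^3 - 192*y^2 - 496*y - 228)/(64*y^4 - 544*y^3 + 916*y^2 + 1192*y + 489), Gamma_yxx = (-64*y^3 + 384*y^2 - 1108*y + 1192)/(64*y^4 - 544*y^3 + 916*y^2 + 1192*y + 489), Gamma_yxy = (64*y^3 - 48*y^2 - 288*y + 256)/(64*y^4 - 544*y^3 + 916*y^2 + 1192*y + 489), Gamma_yyy = (-688*y^2 + 1092*y + 756)/(64*y^4 - 544*y^3 + 916*y^2 + 1192*y + 489)

E = 149/16 - 4*y + y^2; F = 2 - (5/4)*y - y^2; G = 5/4 + 2*y + 2*y^2
Gamma^k_ij = (1/2) g^{kl} (d_i g_jl + d_j g_il - d_l g_ij), with g^inv = (1/(EG-F^2)) [[G, -F], [-F, E]]
first partials: E_x = 0, E_y = -4 + 2*y, F_x = 0, F_y = -5/4 - 2*y, G_x = 0, G_y = 2 + 4*y
D = EG - F^2 = 489/64 + (149/8)*y + (229/16)*y^2 - (17/2)*y^3 + y^4
expanded: Gamma^x_xx = (G E_x - 2F F_x + F E_y)/(2D), Gamma^x_xy = (G E_y - F G_x)/(2D), Gamma^x_yy = (2G F_y - G G_x - F G_y)/(2D), Gamma^y_xx = (2E F_x - E E_y - F E_x)/(2D), Gamma^y_xy = (E G_x - F E_y)/(2D), Gamma^y_yy = (E G_y - 2F F_y + F G_x)/(2D); substitute and cancel common factors


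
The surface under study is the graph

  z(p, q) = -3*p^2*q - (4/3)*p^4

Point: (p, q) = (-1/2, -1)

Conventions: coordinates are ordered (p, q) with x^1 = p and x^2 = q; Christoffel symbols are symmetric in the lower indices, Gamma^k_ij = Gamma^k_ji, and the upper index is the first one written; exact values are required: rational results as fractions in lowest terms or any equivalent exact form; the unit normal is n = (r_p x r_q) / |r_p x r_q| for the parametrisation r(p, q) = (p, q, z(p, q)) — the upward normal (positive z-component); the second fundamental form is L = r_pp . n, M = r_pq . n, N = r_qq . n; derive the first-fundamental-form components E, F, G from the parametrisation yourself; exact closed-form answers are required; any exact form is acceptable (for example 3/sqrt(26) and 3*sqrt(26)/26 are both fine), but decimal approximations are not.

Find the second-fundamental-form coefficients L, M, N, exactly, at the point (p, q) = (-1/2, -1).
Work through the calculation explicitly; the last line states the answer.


z_p = -7/3, z_q = -3/4, z_pp = 2, z_pq = 3, z_qq = 0
E = 58/9, F = 7/4, G = 25/16; answer radicand W^2 = 1009/144
unnormalised second-form numerators: l = 2, m = 3, n = 0; L = l/sqrt(1009/144), and similarly M = m/sqrt(W^2), N = n/sqrt(W^2)

Answer: L = 24*sqrt(1009)/1009, M = 36*sqrt(1009)/1009, N = 0


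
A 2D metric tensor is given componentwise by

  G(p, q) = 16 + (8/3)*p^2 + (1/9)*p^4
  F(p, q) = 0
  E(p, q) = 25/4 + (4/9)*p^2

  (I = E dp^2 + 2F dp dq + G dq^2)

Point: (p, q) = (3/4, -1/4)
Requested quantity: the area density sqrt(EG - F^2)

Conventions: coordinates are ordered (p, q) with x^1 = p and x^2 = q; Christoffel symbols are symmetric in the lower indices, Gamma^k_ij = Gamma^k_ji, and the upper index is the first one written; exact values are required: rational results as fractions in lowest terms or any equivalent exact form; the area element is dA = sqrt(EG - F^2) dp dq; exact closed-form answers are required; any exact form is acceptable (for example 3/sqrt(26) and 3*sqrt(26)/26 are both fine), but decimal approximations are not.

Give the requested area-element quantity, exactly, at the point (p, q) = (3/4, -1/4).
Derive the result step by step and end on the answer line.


E = 13/2, F = 0, G = 4489/256; EG - F^2 = 58357/512

Answer: sqrt(EG - F^2) = 67*sqrt(26)/32


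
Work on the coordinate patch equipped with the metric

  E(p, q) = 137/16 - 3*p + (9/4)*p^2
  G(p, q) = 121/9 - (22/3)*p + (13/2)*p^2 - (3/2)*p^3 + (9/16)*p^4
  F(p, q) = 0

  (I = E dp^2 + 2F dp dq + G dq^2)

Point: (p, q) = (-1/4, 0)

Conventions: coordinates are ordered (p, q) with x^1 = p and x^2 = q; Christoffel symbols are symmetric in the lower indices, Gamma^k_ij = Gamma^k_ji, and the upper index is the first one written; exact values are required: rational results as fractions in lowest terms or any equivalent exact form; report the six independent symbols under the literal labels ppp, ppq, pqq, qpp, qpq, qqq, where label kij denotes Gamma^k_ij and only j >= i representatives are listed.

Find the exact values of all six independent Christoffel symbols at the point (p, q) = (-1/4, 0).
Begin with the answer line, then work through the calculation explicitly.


Answer: Gamma_ppp = -12/55, Gamma_ppq = 0, Gamma_pqq = 761/1320, Gamma_qpp = 0, Gamma_qpq = -264/761, Gamma_qqq = 0

E = 605/64, F = 0, G = 579121/36864 at the point
E_p = -33/8, E_q = 0, F_p = 0, F_q = 0, G_p = -8371/768, G_q = 0
EG - F^2 = 350368205/2359296;  g^inv = (2359296/350368205) * [[579121/36864, 0], [0, 605/64]]
first-kind symbols [ij,l] = (1/2)(d_i g_jl + d_j g_il - d_l g_ij): [pp,p] = E_p/2 = -33/16, [pp,q] = F_p - E_q/2 = 0, [pq,p] = E_q/2 = 0, [pq,q] = G_p/2 = -8371/1536, [qq,p] = F_q - G_p/2 = 8371/1536, [qq,q] = G_q/2 = 0
Gamma^p_ij = (G*[ij,p] - F*[ij,q])/(EG - F^2), Gamma^q_ij = (E*[ij,q] - F*[ij,p])/(EG - F^2)


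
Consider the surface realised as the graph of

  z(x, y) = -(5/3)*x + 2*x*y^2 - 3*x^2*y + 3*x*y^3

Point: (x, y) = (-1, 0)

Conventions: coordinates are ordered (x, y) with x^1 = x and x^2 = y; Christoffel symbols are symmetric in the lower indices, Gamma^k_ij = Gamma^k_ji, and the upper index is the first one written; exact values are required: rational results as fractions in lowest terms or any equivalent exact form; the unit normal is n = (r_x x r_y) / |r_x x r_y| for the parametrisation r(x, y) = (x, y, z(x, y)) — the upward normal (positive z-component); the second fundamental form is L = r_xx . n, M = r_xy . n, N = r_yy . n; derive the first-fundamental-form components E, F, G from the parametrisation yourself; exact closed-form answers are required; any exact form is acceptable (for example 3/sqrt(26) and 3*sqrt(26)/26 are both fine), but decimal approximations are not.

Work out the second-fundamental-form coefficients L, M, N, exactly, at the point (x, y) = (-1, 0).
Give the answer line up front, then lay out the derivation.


Answer: L = 0, M = 18*sqrt(115)/115, N = -12*sqrt(115)/115

z_x = -5/3, z_y = -3, z_xx = 0, z_xy = 6, z_yy = -4
E = 34/9, F = 5, G = 10; answer radicand W^2 = 115/9
unnormalised second-form numerators: l = 0, m = 6, n = -4; L = l/sqrt(115/9), and similarly M = m/sqrt(W^2), N = n/sqrt(W^2)


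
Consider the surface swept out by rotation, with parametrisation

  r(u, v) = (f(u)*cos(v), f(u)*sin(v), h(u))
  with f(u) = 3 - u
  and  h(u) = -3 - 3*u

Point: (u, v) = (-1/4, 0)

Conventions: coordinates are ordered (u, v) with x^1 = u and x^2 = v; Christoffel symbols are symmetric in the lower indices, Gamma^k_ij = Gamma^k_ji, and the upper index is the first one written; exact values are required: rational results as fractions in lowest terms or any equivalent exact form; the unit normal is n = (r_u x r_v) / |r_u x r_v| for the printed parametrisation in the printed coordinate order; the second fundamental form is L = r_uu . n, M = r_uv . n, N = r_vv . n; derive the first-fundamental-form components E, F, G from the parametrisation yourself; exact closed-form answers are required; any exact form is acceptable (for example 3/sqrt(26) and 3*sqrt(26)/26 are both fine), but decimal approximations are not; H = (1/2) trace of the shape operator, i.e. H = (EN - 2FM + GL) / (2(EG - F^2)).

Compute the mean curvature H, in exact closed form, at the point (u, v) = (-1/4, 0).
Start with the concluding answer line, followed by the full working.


Answer: H = -3*sqrt(10)/65

f = 13/4, f' = -1, f'' = 0, h' = -3, h'' = 0
E = 10, F = 0, G = 169/16; answer radicand W^2 = 10
unnormalised second-form numerators: l = 0, m = 0, n = -39/4; L = l/sqrt(10), and similarly M = m/sqrt(W^2), N = n/sqrt(W^2)
H = (E*n - 2*F*m + G*l) / (2*(EG - F^2)*sqrt(W^2)); E*n - 2*F*m + G*l = -195/2, EG - F^2 = 845/8, so H = (-6/13)/sqrt(10)


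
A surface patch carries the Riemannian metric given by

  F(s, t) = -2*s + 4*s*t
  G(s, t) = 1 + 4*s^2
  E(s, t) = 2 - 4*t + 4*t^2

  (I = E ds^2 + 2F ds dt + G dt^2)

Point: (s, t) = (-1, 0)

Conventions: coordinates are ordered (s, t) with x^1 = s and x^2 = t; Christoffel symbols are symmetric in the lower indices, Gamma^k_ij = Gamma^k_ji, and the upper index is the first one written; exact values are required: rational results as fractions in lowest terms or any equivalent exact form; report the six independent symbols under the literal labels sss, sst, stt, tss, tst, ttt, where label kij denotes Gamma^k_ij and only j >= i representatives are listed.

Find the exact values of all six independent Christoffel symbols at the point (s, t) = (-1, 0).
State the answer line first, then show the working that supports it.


Answer: Gamma_sss = 0, Gamma_sst = -1/3, Gamma_stt = 0, Gamma_tss = 0, Gamma_tst = -2/3, Gamma_ttt = 0

E = 2, F = 2, G = 5 at the point
E_s = 0, E_t = -4, F_s = -2, F_t = -4, G_s = -8, G_t = 0
EG - F^2 = 6;  g^inv = (1/6) * [[5, -2], [-2, 2]]
first-kind symbols [ij,l] = (1/2)(d_i g_jl + d_j g_il - d_l g_ij): [ss,s] = E_s/2 = 0, [ss,t] = F_s - E_t/2 = 0, [st,s] = E_t/2 = -2, [st,t] = G_s/2 = -4, [tt,s] = F_t - G_s/2 = 0, [tt,t] = G_t/2 = 0
Gamma^s_ij = (G*[ij,s] - F*[ij,t])/(EG - F^2), Gamma^t_ij = (E*[ij,t] - F*[ij,s])/(EG - F^2)


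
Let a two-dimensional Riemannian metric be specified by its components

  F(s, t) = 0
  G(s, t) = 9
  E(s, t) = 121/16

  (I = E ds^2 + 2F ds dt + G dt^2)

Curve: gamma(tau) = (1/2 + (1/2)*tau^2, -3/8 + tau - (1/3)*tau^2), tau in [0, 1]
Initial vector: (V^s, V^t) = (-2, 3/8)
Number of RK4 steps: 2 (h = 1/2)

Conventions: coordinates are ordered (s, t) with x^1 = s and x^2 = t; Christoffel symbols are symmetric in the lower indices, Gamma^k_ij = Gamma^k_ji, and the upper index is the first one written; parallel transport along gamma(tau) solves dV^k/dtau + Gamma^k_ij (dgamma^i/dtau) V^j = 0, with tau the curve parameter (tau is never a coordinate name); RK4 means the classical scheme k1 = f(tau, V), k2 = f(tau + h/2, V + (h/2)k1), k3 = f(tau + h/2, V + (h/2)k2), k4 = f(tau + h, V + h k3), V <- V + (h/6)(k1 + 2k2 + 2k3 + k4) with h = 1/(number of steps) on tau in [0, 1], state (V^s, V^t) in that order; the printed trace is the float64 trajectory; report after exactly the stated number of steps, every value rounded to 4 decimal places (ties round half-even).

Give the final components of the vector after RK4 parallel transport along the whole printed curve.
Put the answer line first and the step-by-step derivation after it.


Answer: V^s = -2.0000, V^t = 0.3750

gamma'(tau) = (tau, 1 - (2/3)*tau); f(tau, V)^k = -Gamma^k_ij(gamma(tau)) gamma'^i(tau) V^j; h = 1/2; intermediate values shown to 6 dp
curve data and Christoffel symbols at the stage parameters:
  tau = 0.000000: gamma = (0.500000, -0.375000), gamma' = (0.000000, 1.000000); Gamma_sss = 0.000000, Gamma_sst = 0.000000, Gamma_stt = 0.000000, Gamma_tss = 0.000000, Gamma_tst = 0.000000, Gamma_ttt = 0.000000
  tau = 0.250000: gamma = (0.531250, -0.145833), gamma' = (0.250000, 0.833333); Gamma_sss = 0.000000, Gamma_sst = 0.000000, Gamma_stt = 0.000000, Gamma_tss = 0.000000, Gamma_tst = 0.000000, Gamma_ttt = 0.000000
  tau = 0.500000: gamma = (0.625000, 0.041667), gamma' = (0.500000, 0.666667); Gamma_sss = 0.000000, Gamma_sst = 0.000000, Gamma_stt = 0.000000, Gamma_tss = 0.000000, Gamma_tst = 0.000000, Gamma_ttt = 0.000000
  tau = 0.750000: gamma = (0.781250, 0.187500), gamma' = (0.750000, 0.500000); Gamma_sss = 0.000000, Gamma_sst = 0.000000, Gamma_stt = 0.000000, Gamma_tss = 0.000000, Gamma_tst = 0.000000, Gamma_ttt = 0.000000
  tau = 1.000000: gamma = (1.000000, 0.291667), gamma' = (1.000000, 0.333333); Gamma_sss = 0.000000, Gamma_sst = 0.000000, Gamma_stt = 0.000000, Gamma_tss = 0.000000, Gamma_tst = 0.000000, Gamma_ttt = 0.000000
step 0: V^s = -2.0000, V^t = 0.3750
step 1: k1 = (0.000000, 0.000000), k2 = (0.000000, 0.000000), k3 = (0.000000, 0.000000), k4 = (0.000000, 0.000000); V <- V + (h/6)(k1 + 2k2 + 2k3 + k4): V^s = -2.0000, V^t = 0.3750
step 2: k1 = (0.000000, 0.000000), k2 = (0.000000, 0.000000), k3 = (0.000000, 0.000000), k4 = (0.000000, 0.000000); V <- V + (h/6)(k1 + 2k2 + 2k3 + k4): V^s = -2.0000, V^t = 0.3750


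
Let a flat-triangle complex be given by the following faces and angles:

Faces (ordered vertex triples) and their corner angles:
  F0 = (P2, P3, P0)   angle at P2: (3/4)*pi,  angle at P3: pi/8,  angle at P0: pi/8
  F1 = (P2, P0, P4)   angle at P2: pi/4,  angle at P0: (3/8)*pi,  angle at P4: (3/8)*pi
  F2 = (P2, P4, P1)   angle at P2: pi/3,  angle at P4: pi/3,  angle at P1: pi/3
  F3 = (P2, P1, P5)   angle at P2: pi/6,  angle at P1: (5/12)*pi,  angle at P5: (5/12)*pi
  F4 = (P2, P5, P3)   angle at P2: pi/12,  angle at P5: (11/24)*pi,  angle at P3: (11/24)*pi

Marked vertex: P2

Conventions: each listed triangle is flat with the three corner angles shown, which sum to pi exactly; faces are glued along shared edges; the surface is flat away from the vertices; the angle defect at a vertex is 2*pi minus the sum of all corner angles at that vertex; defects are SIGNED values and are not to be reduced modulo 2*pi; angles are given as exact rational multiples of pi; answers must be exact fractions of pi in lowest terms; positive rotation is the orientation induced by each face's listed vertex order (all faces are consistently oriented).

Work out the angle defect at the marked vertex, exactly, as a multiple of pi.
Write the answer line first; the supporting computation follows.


Answer: defect(P2) = (5/12)*pi

Sum of corner angles at P2: (19/12)*pi
defect = 2*pi - (19/12)*pi


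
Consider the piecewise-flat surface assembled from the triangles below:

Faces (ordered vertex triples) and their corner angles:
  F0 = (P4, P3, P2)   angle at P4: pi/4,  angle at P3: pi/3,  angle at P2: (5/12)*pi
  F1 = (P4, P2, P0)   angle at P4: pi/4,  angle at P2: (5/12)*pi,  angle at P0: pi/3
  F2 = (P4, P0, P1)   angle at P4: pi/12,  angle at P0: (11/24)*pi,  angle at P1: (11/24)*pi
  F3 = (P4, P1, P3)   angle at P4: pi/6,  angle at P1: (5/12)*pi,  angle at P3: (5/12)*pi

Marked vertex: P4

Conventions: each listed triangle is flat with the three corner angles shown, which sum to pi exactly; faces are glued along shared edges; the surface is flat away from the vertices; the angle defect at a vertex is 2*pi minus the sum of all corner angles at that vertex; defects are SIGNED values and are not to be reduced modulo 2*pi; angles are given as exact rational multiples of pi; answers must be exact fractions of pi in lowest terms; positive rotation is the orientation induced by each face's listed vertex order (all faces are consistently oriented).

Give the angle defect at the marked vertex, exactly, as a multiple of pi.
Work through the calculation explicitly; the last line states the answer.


Sum of corner angles at P4: (3/4)*pi
defect = 2*pi - (3/4)*pi

Answer: defect(P4) = (5/4)*pi


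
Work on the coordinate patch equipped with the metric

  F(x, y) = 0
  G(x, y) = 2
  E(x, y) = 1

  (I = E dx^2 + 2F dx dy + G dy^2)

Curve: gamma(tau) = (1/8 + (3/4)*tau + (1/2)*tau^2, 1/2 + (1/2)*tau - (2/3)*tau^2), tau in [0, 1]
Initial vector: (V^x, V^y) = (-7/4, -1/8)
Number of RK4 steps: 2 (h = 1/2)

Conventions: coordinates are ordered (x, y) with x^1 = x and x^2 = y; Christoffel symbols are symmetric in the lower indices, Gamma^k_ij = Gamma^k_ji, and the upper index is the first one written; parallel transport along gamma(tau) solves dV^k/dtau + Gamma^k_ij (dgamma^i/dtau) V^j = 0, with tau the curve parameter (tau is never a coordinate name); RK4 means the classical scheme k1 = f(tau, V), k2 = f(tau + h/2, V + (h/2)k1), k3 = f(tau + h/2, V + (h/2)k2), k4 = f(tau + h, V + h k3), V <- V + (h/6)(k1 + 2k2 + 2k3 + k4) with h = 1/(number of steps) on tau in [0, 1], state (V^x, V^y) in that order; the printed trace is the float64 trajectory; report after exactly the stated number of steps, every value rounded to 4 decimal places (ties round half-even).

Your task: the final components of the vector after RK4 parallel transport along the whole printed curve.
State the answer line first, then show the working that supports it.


Answer: V^x = -1.7500, V^y = -0.1250

gamma'(tau) = (3/4 + tau, 1/2 - (4/3)*tau); f(tau, V)^k = -Gamma^k_ij(gamma(tau)) gamma'^i(tau) V^j; h = 1/2; intermediate values shown to 6 dp
curve data and Christoffel symbols at the stage parameters:
  tau = 0.000000: gamma = (0.125000, 0.500000), gamma' = (0.750000, 0.500000); Gamma_xxx = 0.000000, Gamma_xxy = 0.000000, Gamma_xyy = 0.000000, Gamma_yxx = 0.000000, Gamma_yxy = 0.000000, Gamma_yyy = 0.000000
  tau = 0.250000: gamma = (0.343750, 0.583333), gamma' = (1.000000, 0.166667); Gamma_xxx = 0.000000, Gamma_xxy = 0.000000, Gamma_xyy = 0.000000, Gamma_yxx = 0.000000, Gamma_yxy = 0.000000, Gamma_yyy = 0.000000
  tau = 0.500000: gamma = (0.625000, 0.583333), gamma' = (1.250000, -0.166667); Gamma_xxx = 0.000000, Gamma_xxy = 0.000000, Gamma_xyy = 0.000000, Gamma_yxx = 0.000000, Gamma_yxy = 0.000000, Gamma_yyy = 0.000000
  tau = 0.750000: gamma = (0.968750, 0.500000), gamma' = (1.500000, -0.500000); Gamma_xxx = 0.000000, Gamma_xxy = 0.000000, Gamma_xyy = 0.000000, Gamma_yxx = 0.000000, Gamma_yxy = 0.000000, Gamma_yyy = 0.000000
  tau = 1.000000: gamma = (1.375000, 0.333333), gamma' = (1.750000, -0.833333); Gamma_xxx = 0.000000, Gamma_xxy = 0.000000, Gamma_xyy = 0.000000, Gamma_yxx = 0.000000, Gamma_yxy = 0.000000, Gamma_yyy = 0.000000
step 0: V^x = -1.7500, V^y = -0.1250
step 1: k1 = (0.000000, 0.000000), k2 = (0.000000, 0.000000), k3 = (0.000000, 0.000000), k4 = (0.000000, 0.000000); V <- V + (h/6)(k1 + 2k2 + 2k3 + k4): V^x = -1.7500, V^y = -0.1250
step 2: k1 = (0.000000, 0.000000), k2 = (0.000000, 0.000000), k3 = (0.000000, 0.000000), k4 = (0.000000, 0.000000); V <- V + (h/6)(k1 + 2k2 + 2k3 + k4): V^x = -1.7500, V^y = -0.1250


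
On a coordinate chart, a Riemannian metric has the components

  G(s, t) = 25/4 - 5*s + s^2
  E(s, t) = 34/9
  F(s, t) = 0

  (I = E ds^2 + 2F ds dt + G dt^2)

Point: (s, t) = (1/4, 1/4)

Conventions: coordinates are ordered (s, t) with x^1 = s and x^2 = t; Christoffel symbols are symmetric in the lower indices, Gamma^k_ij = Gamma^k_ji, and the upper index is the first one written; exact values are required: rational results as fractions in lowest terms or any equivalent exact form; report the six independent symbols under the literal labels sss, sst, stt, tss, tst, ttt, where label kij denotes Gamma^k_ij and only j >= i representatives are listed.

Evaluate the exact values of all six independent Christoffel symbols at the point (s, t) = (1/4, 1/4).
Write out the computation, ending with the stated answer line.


E = 34/9, F = 0, G = 81/16 at the point
E_s = 0, E_t = 0, F_s = 0, F_t = 0, G_s = -9/2, G_t = 0
EG - F^2 = 153/8;  g^inv = (8/153) * [[81/16, 0], [0, 34/9]]
first-kind symbols [ij,l] = (1/2)(d_i g_jl + d_j g_il - d_l g_ij): [ss,s] = E_s/2 = 0, [ss,t] = F_s - E_t/2 = 0, [st,s] = E_t/2 = 0, [st,t] = G_s/2 = -9/4, [tt,s] = F_t - G_s/2 = 9/4, [tt,t] = G_t/2 = 0
Gamma^s_ij = (G*[ij,s] - F*[ij,t])/(EG - F^2), Gamma^t_ij = (E*[ij,t] - F*[ij,s])/(EG - F^2)

Answer: Gamma_sss = 0, Gamma_sst = 0, Gamma_stt = 81/136, Gamma_tss = 0, Gamma_tst = -4/9, Gamma_ttt = 0
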